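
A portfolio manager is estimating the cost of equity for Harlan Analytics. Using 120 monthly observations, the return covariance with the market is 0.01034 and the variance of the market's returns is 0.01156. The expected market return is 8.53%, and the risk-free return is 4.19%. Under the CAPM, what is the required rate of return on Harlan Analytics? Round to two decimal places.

β = Cov(R_i, R_m) / Var(R_m) = 0.01034 / 0.01156 = 0.8945
MRP = 8.53% − 4.19% = 4.34%
E(R) = R_f + β × MRP = 4.19% + 0.8945 × 4.34% = 8.07%

8.07%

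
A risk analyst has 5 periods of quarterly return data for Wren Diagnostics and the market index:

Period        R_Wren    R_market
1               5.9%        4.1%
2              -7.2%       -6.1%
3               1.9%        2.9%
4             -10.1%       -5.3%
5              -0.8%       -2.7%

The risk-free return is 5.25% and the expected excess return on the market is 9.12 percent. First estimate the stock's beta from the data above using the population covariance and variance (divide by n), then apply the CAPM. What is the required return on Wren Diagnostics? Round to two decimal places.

Mean R_i = (5.9 − 7.2 + 1.9 − 10.1 − 0.8) / 5 = -2.0600%
Mean R_m = (4.1 − 6.1 + 2.9 − 5.3 − 2.7) / 5 = -1.4200%
Σ(R_i − R̄_i)(R_m − R̄_m) = 114.6840  ⇒  Cov = 114.6840 / 5 = 22.9368
Σ(R_m − R̄_m)² = 87.7280  ⇒  Var(R_m) = 87.7280 / 5 = 17.5456
β = Cov / Var(R_m) = 22.9368 / 17.5456 = 1.3073
E(R) = R_f + β × MRP = 5.25% + 1.3073 × 9.12% = 17.17%

17.17%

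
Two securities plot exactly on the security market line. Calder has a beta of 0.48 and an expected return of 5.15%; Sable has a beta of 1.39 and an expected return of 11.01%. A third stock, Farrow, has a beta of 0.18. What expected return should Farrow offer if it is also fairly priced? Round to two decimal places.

MRP (SML slope) = (11.01% − 5.15%) / (1.39 − 0.48) = 5.86% / 0.91 = 6.4396%
R_f (intercept) = 5.15% − 0.48 × 6.4396% = 2.0590%
E(R_Farrow) = R_f + β × MRP = 2.0590% + 0.18 × 6.4396% = 3.22%

3.22%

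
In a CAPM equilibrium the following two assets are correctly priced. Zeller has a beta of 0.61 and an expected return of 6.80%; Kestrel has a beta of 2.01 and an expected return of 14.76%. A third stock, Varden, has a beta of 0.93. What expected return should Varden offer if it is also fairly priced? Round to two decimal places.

MRP (SML slope) = (14.76% − 6.80%) / (2.01 − 0.61) = 7.96% / 1.40 = 5.6857%
R_f (intercept) = 6.80% − 0.61 × 5.6857% = 3.3317%
E(R_Varden) = R_f + β × MRP = 3.3317% + 0.93 × 5.6857% = 8.62%

8.62%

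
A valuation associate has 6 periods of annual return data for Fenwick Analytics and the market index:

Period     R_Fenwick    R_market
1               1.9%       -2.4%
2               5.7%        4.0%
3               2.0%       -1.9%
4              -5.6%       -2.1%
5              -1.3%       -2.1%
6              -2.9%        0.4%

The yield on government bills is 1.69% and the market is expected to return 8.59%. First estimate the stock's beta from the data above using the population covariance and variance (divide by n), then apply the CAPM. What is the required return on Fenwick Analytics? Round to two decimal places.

7.73%

Mean R_i = (1.9 + 5.7 + 2.0 − 5.6 − 1.3 − 2.9) / 6 = -0.0333%
Mean R_m = (-2.4 + 4.0 − 1.9 − 2.1 − 2.1 + 0.4) / 6 = -0.6833%
Σ(R_i − R̄_i)(R_m − R̄_m) = 27.6333  ⇒  Cov = 27.6333 / 6 = 4.6056
Σ(R_m − R̄_m)² = 31.5483  ⇒  Var(R_m) = 31.5483 / 6 = 5.2581
β = Cov / Var(R_m) = 4.6056 / 5.2581 = 0.8759
MRP = 8.59% − 1.69% = 6.90%
E(R) = R_f + β × MRP = 1.69% + 0.8759 × 6.90% = 7.73%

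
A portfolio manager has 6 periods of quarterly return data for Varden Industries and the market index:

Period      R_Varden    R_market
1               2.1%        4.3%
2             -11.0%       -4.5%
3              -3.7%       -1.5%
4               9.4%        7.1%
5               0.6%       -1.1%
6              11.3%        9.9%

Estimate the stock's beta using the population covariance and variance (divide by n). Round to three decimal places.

Mean R_i = (2.1 − 11.0 − 3.7 + 9.4 + 0.6 + 11.3) / 6 = 1.4500%
Mean R_m = (4.3 − 4.5 − 1.5 + 7.1 − 1.1 + 9.9) / 6 = 2.3667%
Σ(R_i − R̄_i)(R_m − R̄_m) = 221.4400  ⇒  Cov = 221.4400 / 6 = 36.9067
Σ(R_m − R̄_m)² = 157.0133  ⇒  Var(R_m) = 157.0133 / 6 = 26.1689
β = Cov / Var(R_m) = 36.9067 / 26.1689 = 1.4103

1.410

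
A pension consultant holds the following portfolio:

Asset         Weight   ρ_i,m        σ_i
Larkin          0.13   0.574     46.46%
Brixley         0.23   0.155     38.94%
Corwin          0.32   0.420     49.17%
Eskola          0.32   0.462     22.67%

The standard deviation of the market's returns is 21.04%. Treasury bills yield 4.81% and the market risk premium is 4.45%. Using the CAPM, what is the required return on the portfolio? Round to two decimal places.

7.94%

β_Larkin = 0.574 × 46.46% / 21.04% = 1.2675
β_Brixley = 0.155 × 38.94% / 21.04% = 0.2869
β_Corwin = 0.420 × 49.17% / 21.04% = 0.9815
β_Eskola = 0.462 × 22.67% / 21.04% = 0.4978
β_P = Σ w_i β_i = 0.13×1.2675 + 0.23×0.2869 + 0.32×0.9815 + 0.32×0.4978 = 0.7041
E(R_P) = R_f + β_P × MRP = 4.81% + 0.7041 × 4.45% = 7.94%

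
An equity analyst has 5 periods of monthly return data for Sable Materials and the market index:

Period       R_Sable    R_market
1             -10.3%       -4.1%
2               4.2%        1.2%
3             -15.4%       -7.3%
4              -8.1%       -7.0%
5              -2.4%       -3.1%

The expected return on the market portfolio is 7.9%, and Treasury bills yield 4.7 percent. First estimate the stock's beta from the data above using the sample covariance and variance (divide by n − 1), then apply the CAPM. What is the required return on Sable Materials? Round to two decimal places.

11.00%

Mean R_i = (-10.3 + 4.2 − 15.4 − 8.1 − 2.4) / 5 = -6.4000%
Mean R_m = (-4.1 + 1.2 − 7.3 − 7.0 − 3.1) / 5 = -4.0600%
Σ(R_i − R̄_i)(R_m − R̄_m) = 93.9100  ⇒  Cov = 93.9100 / 4 = 23.4775
Σ(R_m − R̄_m)² = 47.7320  ⇒  Var(R_m) = 47.7320 / 4 = 11.9330
β = Cov / Var(R_m) = 23.4775 / 11.9330 = 1.9674
MRP = 7.9% − 4.7% = 3.20%
E(R) = R_f + β × MRP = 4.7% + 1.9674 × 3.2% = 11.00%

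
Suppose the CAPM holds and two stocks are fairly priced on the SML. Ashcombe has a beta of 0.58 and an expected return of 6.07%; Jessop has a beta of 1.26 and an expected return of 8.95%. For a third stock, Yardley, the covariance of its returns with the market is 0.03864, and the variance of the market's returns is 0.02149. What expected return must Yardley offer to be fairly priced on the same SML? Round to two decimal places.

MRP = (8.95% − 6.07%) / (1.26 − 0.58) = 4.2353%
R_f = 6.07% − 0.58 × 4.2353% = 3.6135%
β_Yardley = Cov / Var(R_m) = 0.03864 / 0.02149 = 1.7980
E(R_Yardley) = R_f + β × MRP = 3.6135% + 1.7980 × 4.2353% = 11.23%

11.23%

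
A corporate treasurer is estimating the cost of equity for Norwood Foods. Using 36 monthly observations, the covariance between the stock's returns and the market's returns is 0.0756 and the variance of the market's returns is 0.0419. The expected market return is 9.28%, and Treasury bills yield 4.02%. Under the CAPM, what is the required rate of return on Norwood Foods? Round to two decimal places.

β = Cov(R_i, R_m) / Var(R_m) = 0.0756 / 0.0419 = 1.8043
MRP = 9.28% − 4.02% = 5.26%
E(R) = R_f + β × MRP = 4.02% + 1.8043 × 5.26% = 13.51%

13.51%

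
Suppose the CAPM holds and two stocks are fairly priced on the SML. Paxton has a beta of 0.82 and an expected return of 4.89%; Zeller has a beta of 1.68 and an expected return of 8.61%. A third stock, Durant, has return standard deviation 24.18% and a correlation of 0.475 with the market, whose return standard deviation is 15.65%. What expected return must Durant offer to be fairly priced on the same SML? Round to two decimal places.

4.52%

MRP = (8.61% − 4.89%) / (1.68 − 0.82) = 4.3256%
R_f = 4.89% − 0.82 × 4.3256% = 1.3430%
β_Durant = ρ·σ_i/σ_m = 0.475 × 24.18 / 15.65 = 0.7339
E(R_Durant) = R_f + β × MRP = 1.3430% + 0.7339 × 4.3256% = 4.52%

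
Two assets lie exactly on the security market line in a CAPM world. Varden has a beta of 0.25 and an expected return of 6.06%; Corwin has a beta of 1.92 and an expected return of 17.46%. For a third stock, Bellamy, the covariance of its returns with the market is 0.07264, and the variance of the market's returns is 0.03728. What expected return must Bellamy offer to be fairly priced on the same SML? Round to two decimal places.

MRP = (17.46% − 6.06%) / (1.92 − 0.25) = 6.8263%
R_f = 6.06% − 0.25 × 6.8263% = 4.3534%
β_Bellamy = Cov / Var(R_m) = 0.07264 / 0.03728 = 1.9485
E(R_Bellamy) = R_f + β × MRP = 4.3534% + 1.9485 × 6.8263% = 17.65%

17.65%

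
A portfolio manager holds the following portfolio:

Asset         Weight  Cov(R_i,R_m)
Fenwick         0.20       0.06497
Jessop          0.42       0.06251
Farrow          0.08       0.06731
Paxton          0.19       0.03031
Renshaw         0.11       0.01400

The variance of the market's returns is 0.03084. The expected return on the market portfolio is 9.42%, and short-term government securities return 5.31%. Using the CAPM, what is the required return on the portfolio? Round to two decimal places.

12.23%

β_Fenwick = 0.06497 / 0.03084 = 2.1067
β_Jessop = 0.06251 / 0.03084 = 2.0269
β_Farrow = 0.06731 / 0.03084 = 2.1826
β_Paxton = 0.03031 / 0.03084 = 0.9828
β_Renshaw = 0.01400 / 0.03084 = 0.4540
β_P = Σ w_i β_i = 0.20×2.1067 + 0.42×2.0269 + 0.08×2.1826 + 0.19×0.9828 + 0.11×0.4540 = 1.6839
MRP = 9.42% − 5.31% = 4.11%
E(R_P) = R_f + β_P × MRP = 5.31% + 1.6839 × 4.11% = 12.23%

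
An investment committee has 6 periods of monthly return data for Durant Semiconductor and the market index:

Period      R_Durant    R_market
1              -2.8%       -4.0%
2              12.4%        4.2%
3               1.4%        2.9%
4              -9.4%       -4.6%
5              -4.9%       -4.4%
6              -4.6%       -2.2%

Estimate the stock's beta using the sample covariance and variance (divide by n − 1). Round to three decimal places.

Mean R_i = (-2.8 + 12.4 + 1.4 − 9.4 − 4.9 − 4.6) / 6 = -1.3167%
Mean R_m = (-4.0 + 4.2 + 2.9 − 4.6 − 4.4 − 2.2) / 6 = -1.3500%
Σ(R_i − R̄_i)(R_m − R̄_m) = 131.5950  ⇒  Cov = 131.5950 / 5 = 26.3190
Σ(R_m − R̄_m)² = 76.4750  ⇒  Var(R_m) = 76.4750 / 5 = 15.2950
β = Cov / Var(R_m) = 26.3190 / 15.2950 = 1.7208

1.721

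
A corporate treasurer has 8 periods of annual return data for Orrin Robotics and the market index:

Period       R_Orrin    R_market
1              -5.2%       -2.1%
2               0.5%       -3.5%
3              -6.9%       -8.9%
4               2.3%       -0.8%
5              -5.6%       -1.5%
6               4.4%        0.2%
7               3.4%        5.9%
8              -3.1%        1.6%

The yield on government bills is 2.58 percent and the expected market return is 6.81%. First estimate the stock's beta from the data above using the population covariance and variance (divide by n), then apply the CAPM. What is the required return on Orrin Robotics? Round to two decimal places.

5.32%

Mean R_i = (-5.2 + 0.5 − 6.9 + 2.3 − 5.6 + 4.4 + 3.4 − 3.1) / 8 = -1.2750%
Mean R_m = (-2.1 − 3.5 − 8.9 − 0.8 − 1.5 + 0.2 + 5.9 + 1.6) / 8 = -1.1375%
Σ(R_i − R̄_i)(R_m − R̄_m) = 81.5175  ⇒  Cov = 81.5175 / 8 = 10.1897
Σ(R_m − R̄_m)² = 125.8188  ⇒  Var(R_m) = 125.8188 / 8 = 15.7274
β = Cov / Var(R_m) = 10.1897 / 15.7274 = 0.6479
MRP = 6.81% − 2.58% = 4.23%
E(R) = R_f + β × MRP = 2.58% + 0.6479 × 4.23% = 5.32%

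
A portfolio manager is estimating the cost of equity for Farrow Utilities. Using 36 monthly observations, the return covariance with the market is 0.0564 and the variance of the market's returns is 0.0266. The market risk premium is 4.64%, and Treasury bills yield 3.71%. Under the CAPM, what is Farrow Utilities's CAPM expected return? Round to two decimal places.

β = Cov(R_i, R_m) / Var(R_m) = 0.0564 / 0.0266 = 2.1203
E(R) = R_f + β × MRP = 3.71% + 2.1203 × 4.64% = 13.55%

13.55%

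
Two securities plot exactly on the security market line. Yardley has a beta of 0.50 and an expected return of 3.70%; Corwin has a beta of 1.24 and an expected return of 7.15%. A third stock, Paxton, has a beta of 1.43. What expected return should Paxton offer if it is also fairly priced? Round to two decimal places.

MRP (SML slope) = (7.15% − 3.70%) / (1.24 − 0.50) = 3.45% / 0.74 = 4.6622%
R_f (intercept) = 3.70% − 0.50 × 4.6622% = 1.3689%
E(R_Paxton) = R_f + β × MRP = 1.3689% + 1.43 × 4.6622% = 8.04%

8.04%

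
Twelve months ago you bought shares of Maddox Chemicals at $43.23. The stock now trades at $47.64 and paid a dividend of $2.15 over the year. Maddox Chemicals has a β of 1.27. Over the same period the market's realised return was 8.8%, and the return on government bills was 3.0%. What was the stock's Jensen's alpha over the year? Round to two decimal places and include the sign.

+4.81%

Realised HPR = (P1 + D1 − P0) / P0 = (47.64 + 2.15 − 43.23) / 43.23 = 6.56 / 43.23 = 15.1746%
MRP = 8.8% − 3.0% = 5.80%
CAPM required = R_f + β·MRP = 3.0% + 1.27 × 5.8% = 10.3660%
α = realised − required = 15.1746% − 10.3660% = +4.81%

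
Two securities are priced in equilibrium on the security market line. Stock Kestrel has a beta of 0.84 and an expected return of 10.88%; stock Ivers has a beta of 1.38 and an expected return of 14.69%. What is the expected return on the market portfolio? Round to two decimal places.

12.01%

Both satisfy E(R) = R_f + β·MRP, so the slope of the SML is
MRP = (14.69% − 10.88%) / (1.38 − 0.84) = 3.81% / 0.54 = 7.0556%
R_f = E(R_Kestrel) − β_Kestrel·MRP = 10.88% − 0.84 × 7.0556% = 4.9533%
E(R_m) = R_f + MRP = 4.9533% + 7.0556% = 12.01%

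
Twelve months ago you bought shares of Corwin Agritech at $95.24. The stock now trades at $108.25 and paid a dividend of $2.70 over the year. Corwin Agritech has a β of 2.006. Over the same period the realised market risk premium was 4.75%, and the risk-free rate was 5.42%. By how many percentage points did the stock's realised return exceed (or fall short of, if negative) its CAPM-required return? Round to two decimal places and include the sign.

+1.55%

Realised HPR = (P1 + D1 − P0) / P0 = (108.25 + 2.70 − 95.24) / 95.24 = 15.71 / 95.24 = 16.4952%
CAPM required = R_f + β·MRP = 5.42% + 2.006 × 4.75% = 14.94850%
α = realised − required = 16.4952% − 14.94850% = +1.55%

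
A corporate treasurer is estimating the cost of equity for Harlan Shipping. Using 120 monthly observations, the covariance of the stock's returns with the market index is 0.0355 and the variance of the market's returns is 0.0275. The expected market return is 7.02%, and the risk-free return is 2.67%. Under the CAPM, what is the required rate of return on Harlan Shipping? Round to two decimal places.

8.29%

β = Cov(R_i, R_m) / Var(R_m) = 0.0355 / 0.0275 = 1.2909
MRP = 7.02% − 2.67% = 4.35%
E(R) = R_f + β × MRP = 2.67% + 1.2909 × 4.35% = 8.29%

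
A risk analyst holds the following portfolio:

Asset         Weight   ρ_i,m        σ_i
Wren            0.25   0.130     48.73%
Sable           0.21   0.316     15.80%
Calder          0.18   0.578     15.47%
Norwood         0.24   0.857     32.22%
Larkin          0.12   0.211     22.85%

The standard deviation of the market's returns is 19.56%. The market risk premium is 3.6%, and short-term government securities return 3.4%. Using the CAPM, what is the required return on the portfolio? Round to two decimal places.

β_Wren = 0.130 × 48.73% / 19.56% = 0.3239
β_Sable = 0.316 × 15.80% / 19.56% = 0.2553
β_Calder = 0.578 × 15.47% / 19.56% = 0.4571
β_Norwood = 0.857 × 32.22% / 19.56% = 1.4117
β_Larkin = 0.211 × 22.85% / 19.56% = 0.2465
β_P = Σ w_i β_i = 0.25×0.3239 + 0.21×0.2553 + 0.18×0.4571 + 0.24×1.4117 + 0.12×0.2465 = 0.5853
E(R_P) = R_f + β_P × MRP = 3.4% + 0.5853 × 3.6% = 5.51%

5.51%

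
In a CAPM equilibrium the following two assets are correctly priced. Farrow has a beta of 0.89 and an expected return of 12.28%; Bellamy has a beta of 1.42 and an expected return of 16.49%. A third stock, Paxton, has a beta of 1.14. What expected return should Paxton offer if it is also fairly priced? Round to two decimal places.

MRP (SML slope) = (16.49% − 12.28%) / (1.42 − 0.89) = 4.21% / 0.53 = 7.9434%
R_f (intercept) = 12.28% − 0.89 × 7.9434% = 5.2104%
E(R_Paxton) = R_f + β × MRP = 5.2104% + 1.14 × 7.9434% = 14.27%

14.27%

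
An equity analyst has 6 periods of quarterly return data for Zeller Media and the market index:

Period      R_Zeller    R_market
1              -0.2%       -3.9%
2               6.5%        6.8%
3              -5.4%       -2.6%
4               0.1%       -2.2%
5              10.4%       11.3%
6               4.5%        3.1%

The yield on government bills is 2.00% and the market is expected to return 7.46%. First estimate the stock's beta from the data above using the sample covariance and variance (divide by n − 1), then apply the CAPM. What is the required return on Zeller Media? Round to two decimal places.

6.66%

Mean R_i = (-0.2 + 6.5 − 5.4 + 0.1 + 10.4 + 4.5) / 6 = 2.6500%
Mean R_m = (-3.9 + 6.8 − 2.6 − 2.2 + 11.3 + 3.1) / 6 = 2.0833%
Σ(R_i − R̄_i)(R_m − R̄_m) = 157.1450  ⇒  Cov = 157.1450 / 5 = 31.4290
Σ(R_m − R̄_m)² = 184.3083  ⇒  Var(R_m) = 184.3083 / 5 = 36.8617
β = Cov / Var(R_m) = 31.4290 / 36.8617 = 0.8526
MRP = 7.46% − 2.00% = 5.46%
E(R) = R_f + β × MRP = 2.00% + 0.8526 × 5.46% = 6.66%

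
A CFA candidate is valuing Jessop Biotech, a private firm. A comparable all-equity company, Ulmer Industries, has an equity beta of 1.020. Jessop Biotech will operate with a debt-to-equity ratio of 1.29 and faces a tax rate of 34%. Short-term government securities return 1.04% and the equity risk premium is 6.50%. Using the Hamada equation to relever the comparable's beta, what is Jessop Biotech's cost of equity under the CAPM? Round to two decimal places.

13.31%

β_L = β_U × [1 + (1 − t)(D/E)] = 1.020 × [1 + (1 − 0.34) × 1.29]
    = 1.020 × [1 + 0.66 × 1.29] = 1.020 × 1.8514 = 1.8884
E(R) = R_f + β_L × MRP = 1.04% + 1.8884 × 6.50% = 13.31%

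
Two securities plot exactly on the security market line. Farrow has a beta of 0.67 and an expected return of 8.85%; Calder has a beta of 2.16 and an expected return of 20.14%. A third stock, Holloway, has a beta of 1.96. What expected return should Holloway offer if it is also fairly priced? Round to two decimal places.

MRP (SML slope) = (20.14% − 8.85%) / (2.16 − 0.67) = 11.29% / 1.49 = 7.5772%
R_f (intercept) = 8.85% − 0.67 × 7.5772% = 3.7733%
E(R_Holloway) = R_f + β × MRP = 3.7733% + 1.96 × 7.5772% = 18.62%

18.62%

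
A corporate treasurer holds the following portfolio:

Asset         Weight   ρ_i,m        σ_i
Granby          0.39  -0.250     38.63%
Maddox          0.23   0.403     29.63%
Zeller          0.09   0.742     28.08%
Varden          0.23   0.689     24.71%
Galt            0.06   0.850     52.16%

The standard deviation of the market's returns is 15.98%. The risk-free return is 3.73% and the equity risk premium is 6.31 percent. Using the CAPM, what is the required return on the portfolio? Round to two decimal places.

β_Granby = -0.250 × 38.63% / 15.98% = -0.6043
β_Maddox = 0.403 × 29.63% / 15.98% = 0.7472
β_Zeller = 0.742 × 28.08% / 15.98% = 1.3038
β_Varden = 0.689 × 24.71% / 15.98% = 1.0654
β_Galt = 0.850 × 52.16% / 15.98% = 2.7745
β_P = Σ w_i β_i = 0.39×-0.6043 + 0.23×0.7472 + 0.09×1.3038 + 0.23×1.0654 + 0.06×2.7745 = 0.4650
E(R_P) = R_f + β_P × MRP = 3.73% + 0.4650 × 6.31% = 6.66%

6.66%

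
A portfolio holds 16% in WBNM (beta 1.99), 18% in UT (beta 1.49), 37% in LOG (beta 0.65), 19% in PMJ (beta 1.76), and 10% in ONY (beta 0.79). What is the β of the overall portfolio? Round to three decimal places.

1.241

β_P = Σ w_i β_i = 0.16×1.99 + 0.18×1.49 + 0.37×0.65 + 0.19×1.76 + 0.10×0.79 = 1.2405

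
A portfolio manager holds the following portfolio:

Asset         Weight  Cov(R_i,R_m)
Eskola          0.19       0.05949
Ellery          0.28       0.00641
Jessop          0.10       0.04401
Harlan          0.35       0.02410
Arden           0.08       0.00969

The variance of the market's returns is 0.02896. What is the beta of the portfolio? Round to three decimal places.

β_Eskola = 0.05949 / 0.02896 = 2.0542
β_Ellery = 0.00641 / 0.02896 = 0.2213
β_Jessop = 0.04401 / 0.02896 = 1.5197
β_Harlan = 0.02410 / 0.02896 = 0.8322
β_Arden = 0.00969 / 0.02896 = 0.3346
β_P = Σ w_i β_i = 0.19×2.0542 + 0.28×0.2213 + 0.10×1.5197 + 0.35×0.8322 + 0.08×0.3346 = 0.9223

0.922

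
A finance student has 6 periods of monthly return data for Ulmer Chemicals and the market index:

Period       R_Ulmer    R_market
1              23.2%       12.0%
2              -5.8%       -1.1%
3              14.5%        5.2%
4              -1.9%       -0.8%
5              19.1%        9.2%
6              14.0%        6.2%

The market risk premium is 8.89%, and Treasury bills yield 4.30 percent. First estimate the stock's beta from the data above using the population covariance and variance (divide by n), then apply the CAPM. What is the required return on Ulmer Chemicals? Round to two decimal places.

23.59%

Mean R_i = (23.2 − 5.8 + 14.5 − 1.9 + 19.1 + 14.0) / 6 = 10.5167%
Mean R_m = (12.0 − 1.1 + 5.2 − 0.8 + 9.2 + 6.2) / 6 = 5.1167%
Σ(R_i − R̄_i)(R_m − R̄_m) = 301.3583  ⇒  Cov = 301.3583 / 6 = 50.2264
Σ(R_m − R̄_m)² = 138.8883  ⇒  Var(R_m) = 138.8883 / 6 = 23.1481
β = Cov / Var(R_m) = 50.2264 / 23.1481 = 2.1698
E(R) = R_f + β × MRP = 4.30% + 2.1698 × 8.89% = 23.59%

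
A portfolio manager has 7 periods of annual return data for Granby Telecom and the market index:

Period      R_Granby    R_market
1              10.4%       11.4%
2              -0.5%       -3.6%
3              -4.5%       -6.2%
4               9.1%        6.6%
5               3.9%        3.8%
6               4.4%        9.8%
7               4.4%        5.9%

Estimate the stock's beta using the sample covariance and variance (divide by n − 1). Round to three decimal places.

0.708

Mean R_i = (10.4 − 0.5 − 4.5 + 9.1 + 3.9 + 4.4 + 4.4) / 7 = 3.8857%
Mean R_m = (11.4 − 3.6 − 6.2 + 6.6 + 3.8 + 9.8 + 5.9) / 7 = 3.9571%
Σ(R_i − R̄_i)(R_m − R̄_m) = 184.5857  ⇒  Cov = 184.5857 / 6 = 30.7643
Σ(R_m − R̄_m)² = 260.5971  ⇒  Var(R_m) = 260.5971 / 6 = 43.4329
β = Cov / Var(R_m) = 30.7643 / 43.4329 = 0.7083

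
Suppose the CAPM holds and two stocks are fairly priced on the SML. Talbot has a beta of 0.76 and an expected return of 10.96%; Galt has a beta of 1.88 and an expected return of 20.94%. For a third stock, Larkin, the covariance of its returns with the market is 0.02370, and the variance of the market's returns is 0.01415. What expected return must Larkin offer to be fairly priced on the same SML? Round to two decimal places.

MRP = (20.94% − 10.96%) / (1.88 − 0.76) = 8.9107%
R_f = 10.96% − 0.76 × 8.9107% = 4.1879%
β_Larkin = Cov / Var(R_m) = 0.02370 / 0.01415 = 1.6749
E(R_Larkin) = R_f + β × MRP = 4.1879% + 1.6749 × 8.9107% = 19.11%

19.11%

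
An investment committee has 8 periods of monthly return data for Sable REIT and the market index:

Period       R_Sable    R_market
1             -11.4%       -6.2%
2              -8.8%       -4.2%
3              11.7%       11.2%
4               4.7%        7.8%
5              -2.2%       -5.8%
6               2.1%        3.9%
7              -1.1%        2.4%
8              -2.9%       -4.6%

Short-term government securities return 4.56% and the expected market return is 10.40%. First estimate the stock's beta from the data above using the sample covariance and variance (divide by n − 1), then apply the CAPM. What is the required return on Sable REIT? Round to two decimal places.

Mean R_i = (-11.4 − 8.8 + 11.7 + 4.7 − 2.2 + 2.1 − 1.1 − 2.9) / 8 = -0.9875%
Mean R_m = (-6.2 − 4.2 + 11.2 + 7.8 − 5.8 + 3.9 + 2.4 − 4.6) / 8 = 0.5625%
Σ(R_i − R̄_i)(R_m − R̄_m) = 311.4338  ⇒  Cov = 311.4338 / 7 = 44.4905
Σ(R_m − R̄_m)² = 315.5988  ⇒  Var(R_m) = 315.5988 / 7 = 45.0855
β = Cov / Var(R_m) = 44.4905 / 45.0855 = 0.9868
MRP = 10.40% − 4.56% = 5.84%
E(R) = R_f + β × MRP = 4.56% + 0.9868 × 5.84% = 10.32%

10.32%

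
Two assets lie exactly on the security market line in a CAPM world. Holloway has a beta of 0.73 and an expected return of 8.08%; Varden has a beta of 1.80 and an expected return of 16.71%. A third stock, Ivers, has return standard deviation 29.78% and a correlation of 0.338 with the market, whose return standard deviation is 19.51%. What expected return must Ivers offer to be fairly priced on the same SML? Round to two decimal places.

6.35%

MRP = (16.71% − 8.08%) / (1.80 − 0.73) = 8.0654%
R_f = 8.08% − 0.73 × 8.0654% = 2.1923%
β_Ivers = ρ·σ_i/σ_m = 0.338 × 29.78 / 19.51 = 0.5159
E(R_Ivers) = R_f + β × MRP = 2.1923% + 0.5159 × 8.0654% = 6.35%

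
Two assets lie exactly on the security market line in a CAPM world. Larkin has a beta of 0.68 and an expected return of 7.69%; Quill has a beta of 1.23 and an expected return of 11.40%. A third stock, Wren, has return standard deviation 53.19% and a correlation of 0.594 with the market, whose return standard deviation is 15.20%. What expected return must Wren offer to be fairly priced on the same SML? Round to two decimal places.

MRP = (11.40% − 7.69%) / (1.23 − 0.68) = 6.7455%
R_f = 7.69% − 0.68 × 6.7455% = 3.1031%
β_Wren = ρ·σ_i/σ_m = 0.594 × 53.19 / 15.20 = 2.0786
E(R_Wren) = R_f + β × MRP = 3.1031% + 2.0786 × 6.7455% = 17.12%

17.12%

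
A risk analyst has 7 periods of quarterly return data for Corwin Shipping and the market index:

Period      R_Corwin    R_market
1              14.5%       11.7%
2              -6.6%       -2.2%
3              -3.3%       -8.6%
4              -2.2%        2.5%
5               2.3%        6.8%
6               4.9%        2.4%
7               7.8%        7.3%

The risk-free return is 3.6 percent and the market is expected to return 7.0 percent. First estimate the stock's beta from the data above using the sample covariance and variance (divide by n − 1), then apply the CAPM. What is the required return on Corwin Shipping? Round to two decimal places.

Mean R_i = (14.5 − 6.6 − 3.3 − 2.2 + 2.3 + 4.9 + 7.8) / 7 = 2.4857%
Mean R_m = (11.7 − 2.2 − 8.6 + 2.5 + 6.8 + 2.4 + 7.3) / 7 = 2.8429%
Σ(R_i − R̄_i)(R_m − R̄_m) = 241.9243  ⇒  Cov = 241.9243 / 6 = 40.3207
Σ(R_m − R̄_m)² = 270.6571  ⇒  Var(R_m) = 270.6571 / 6 = 45.1095
β = Cov / Var(R_m) = 40.3207 / 45.1095 = 0.8938
MRP = 7.0% − 3.6% = 3.40%
E(R) = R_f + β × MRP = 3.6% + 0.8938 × 3.4% = 6.64%

6.64%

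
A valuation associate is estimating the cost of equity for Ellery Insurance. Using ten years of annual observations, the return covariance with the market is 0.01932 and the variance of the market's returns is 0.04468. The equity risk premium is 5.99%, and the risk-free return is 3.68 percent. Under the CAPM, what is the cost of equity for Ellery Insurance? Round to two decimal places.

6.27%

β = Cov(R_i, R_m) / Var(R_m) = 0.01932 / 0.04468 = 0.4324
E(R) = R_f + β × MRP = 3.68% + 0.4324 × 5.99% = 6.27%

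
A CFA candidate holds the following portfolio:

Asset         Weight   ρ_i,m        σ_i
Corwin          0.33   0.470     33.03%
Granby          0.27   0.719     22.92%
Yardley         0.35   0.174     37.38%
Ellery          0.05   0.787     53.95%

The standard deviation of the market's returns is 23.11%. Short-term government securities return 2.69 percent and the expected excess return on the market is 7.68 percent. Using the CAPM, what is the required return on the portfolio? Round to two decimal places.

β_Corwin = 0.470 × 33.03% / 23.11% = 0.6717
β_Granby = 0.719 × 22.92% / 23.11% = 0.7131
β_Yardley = 0.174 × 37.38% / 23.11% = 0.2814
β_Ellery = 0.787 × 53.95% / 23.11% = 1.8372
β_P = Σ w_i β_i = 0.33×0.6717 + 0.27×0.7131 + 0.35×0.2814 + 0.05×1.8372 = 0.6045
E(R_P) = R_f + β_P × MRP = 2.69% + 0.6045 × 7.68% = 7.33%

7.33%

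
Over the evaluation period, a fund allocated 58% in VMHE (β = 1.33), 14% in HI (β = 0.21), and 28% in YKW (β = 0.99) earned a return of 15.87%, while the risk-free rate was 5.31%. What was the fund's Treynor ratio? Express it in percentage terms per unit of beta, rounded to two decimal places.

β_P = 0.58×1.33 + 0.14×0.21 + 0.28×0.99 = 1.0780
Treynor = (R_P − R_f) / β_P = (15.87% − 5.31%) / 1.0780 = 10.56% / 1.0780 = 9.80%

9.80%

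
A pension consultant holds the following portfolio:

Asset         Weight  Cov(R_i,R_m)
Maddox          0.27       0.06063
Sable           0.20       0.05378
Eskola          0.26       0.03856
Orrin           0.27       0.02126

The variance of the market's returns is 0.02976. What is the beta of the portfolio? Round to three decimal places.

1.441

β_Maddox = 0.06063 / 0.02976 = 2.0373
β_Sable = 0.05378 / 0.02976 = 1.8071
β_Eskola = 0.03856 / 0.02976 = 1.2957
β_Orrin = 0.02126 / 0.02976 = 0.7144
β_P = Σ w_i β_i = 0.27×2.0373 + 0.20×1.8071 + 0.26×1.2957 + 0.27×0.7144 = 1.4413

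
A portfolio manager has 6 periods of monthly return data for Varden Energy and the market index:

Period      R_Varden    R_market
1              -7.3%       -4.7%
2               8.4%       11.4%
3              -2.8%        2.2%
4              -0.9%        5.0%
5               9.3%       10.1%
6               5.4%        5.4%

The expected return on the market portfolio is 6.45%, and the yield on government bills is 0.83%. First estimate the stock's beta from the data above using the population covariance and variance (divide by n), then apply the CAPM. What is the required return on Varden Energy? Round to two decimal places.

6.92%

Mean R_i = (-7.3 + 8.4 − 2.8 − 0.9 + 9.3 + 5.4) / 6 = 2.0167%
Mean R_m = (-4.7 + 11.4 + 2.2 + 5.0 + 10.1 + 5.4) / 6 = 4.9000%
Σ(R_i − R̄_i)(R_m − R̄_m) = 183.2100  ⇒  Cov = 183.2100 / 6 = 30.5350
Σ(R_m − R̄_m)² = 169.0000  ⇒  Var(R_m) = 169.0000 / 6 = 28.1667
β = Cov / Var(R_m) = 30.5350 / 28.1667 = 1.0841
MRP = 6.45% − 0.83% = 5.62%
E(R) = R_f + β × MRP = 0.83% + 1.0841 × 5.62% = 6.92%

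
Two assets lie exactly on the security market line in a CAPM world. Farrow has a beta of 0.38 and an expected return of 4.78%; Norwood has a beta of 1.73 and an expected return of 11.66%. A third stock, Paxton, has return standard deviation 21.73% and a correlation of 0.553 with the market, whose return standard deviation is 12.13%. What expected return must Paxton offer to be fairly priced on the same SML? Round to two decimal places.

MRP = (11.66% − 4.78%) / (1.73 − 0.38) = 5.0963%
R_f = 4.78% − 0.38 × 5.0963% = 2.8434%
β_Paxton = ρ·σ_i/σ_m = 0.553 × 21.73 / 12.13 = 0.9907
E(R_Paxton) = R_f + β × MRP = 2.8434% + 0.9907 × 5.0963% = 7.89%

7.89%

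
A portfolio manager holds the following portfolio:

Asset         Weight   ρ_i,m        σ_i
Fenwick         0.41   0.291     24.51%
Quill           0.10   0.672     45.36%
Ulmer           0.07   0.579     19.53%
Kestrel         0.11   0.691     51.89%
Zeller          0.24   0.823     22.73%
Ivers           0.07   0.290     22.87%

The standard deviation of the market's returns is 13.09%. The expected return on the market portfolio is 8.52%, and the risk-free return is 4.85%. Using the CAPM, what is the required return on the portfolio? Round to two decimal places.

9.24%

β_Fenwick = 0.291 × 24.51% / 13.09% = 0.5449
β_Quill = 0.672 × 45.36% / 13.09% = 2.3286
β_Ulmer = 0.579 × 19.53% / 13.09% = 0.8639
β_Kestrel = 0.691 × 51.89% / 13.09% = 2.7392
β_Zeller = 0.823 × 22.73% / 13.09% = 1.4291
β_Ivers = 0.290 × 22.87% / 13.09% = 0.5067
β_P = Σ w_i β_i = 0.41×0.5449 + 0.10×2.3286 + 0.07×0.8639 + 0.11×2.7392 + 0.24×1.4291 + 0.07×0.5067 = 1.1965
MRP = 8.52% − 4.85% = 3.67%
E(R_P) = R_f + β_P × MRP = 4.85% + 1.1965 × 3.67% = 9.24%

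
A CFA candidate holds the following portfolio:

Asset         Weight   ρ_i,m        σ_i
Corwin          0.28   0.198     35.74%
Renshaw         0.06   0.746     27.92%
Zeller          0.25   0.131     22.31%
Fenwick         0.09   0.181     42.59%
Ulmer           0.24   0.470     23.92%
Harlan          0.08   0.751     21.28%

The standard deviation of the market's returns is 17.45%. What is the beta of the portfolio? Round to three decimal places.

0.495

β_Corwin = 0.198 × 35.74% / 17.45% = 0.4055
β_Renshaw = 0.746 × 27.92% / 17.45% = 1.1936
β_Zeller = 0.131 × 22.31% / 17.45% = 0.1675
β_Fenwick = 0.181 × 42.59% / 17.45% = 0.4418
β_Ulmer = 0.470 × 23.92% / 17.45% = 0.6443
β_Harlan = 0.751 × 21.28% / 17.45% = 0.9158
β_P = Σ w_i β_i = 0.28×0.4055 + 0.06×1.1936 + 0.25×0.1675 + 0.09×0.4418 + 0.24×0.6443 + 0.08×0.9158 = 0.4947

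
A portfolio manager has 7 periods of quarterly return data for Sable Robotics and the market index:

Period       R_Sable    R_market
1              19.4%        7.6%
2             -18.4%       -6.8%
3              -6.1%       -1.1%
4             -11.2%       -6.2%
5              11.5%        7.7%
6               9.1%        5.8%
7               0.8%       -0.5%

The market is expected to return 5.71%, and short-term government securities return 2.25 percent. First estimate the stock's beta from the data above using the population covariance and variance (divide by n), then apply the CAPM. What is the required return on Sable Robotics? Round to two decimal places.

Mean R_i = (19.4 − 18.4 − 6.1 − 11.2 + 11.5 + 9.1 + 0.8) / 7 = 0.7286%
Mean R_m = (7.6 − 6.8 − 1.1 − 6.2 + 7.7 + 5.8 − 0.5) / 7 = 0.9286%
Σ(R_i − R̄_i)(R_m − R̄_m) = 484.9043  ⇒  Cov = 484.9043 / 7 = 69.2720
Σ(R_m − R̄_m)² = 230.7943  ⇒  Var(R_m) = 230.7943 / 7 = 32.9706
β = Cov / Var(R_m) = 69.2720 / 32.9706 = 2.1010
MRP = 5.71% − 2.25% = 3.46%
E(R) = R_f + β × MRP = 2.25% + 2.1010 × 3.46% = 9.52%

9.52%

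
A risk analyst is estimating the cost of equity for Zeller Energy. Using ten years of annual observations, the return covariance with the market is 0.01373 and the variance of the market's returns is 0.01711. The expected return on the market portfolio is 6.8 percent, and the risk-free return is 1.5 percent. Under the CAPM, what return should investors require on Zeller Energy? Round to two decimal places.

β = Cov(R_i, R_m) / Var(R_m) = 0.01373 / 0.01711 = 0.8025
MRP = 6.8% − 1.5% = 5.30%
E(R) = R_f + β × MRP = 1.5% + 0.8025 × 5.3% = 5.75%

5.75%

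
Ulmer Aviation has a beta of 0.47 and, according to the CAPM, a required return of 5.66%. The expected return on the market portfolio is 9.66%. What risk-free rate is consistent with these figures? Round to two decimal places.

E(R) = R_f + β(E(R_m) − R_f) = R_f(1 − β) + β·E(R_m)
5.66% = R_f × (1 − 0.47) + 0.47 × 9.66%
5.66% = R_f × 0.53 + 4.5402%
R_f = (5.66% − 4.5402%) / 0.53 = 2.11%

2.11%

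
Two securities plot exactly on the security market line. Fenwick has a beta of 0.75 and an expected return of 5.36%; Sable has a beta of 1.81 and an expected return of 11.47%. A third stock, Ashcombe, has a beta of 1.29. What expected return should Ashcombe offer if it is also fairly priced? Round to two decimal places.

8.47%

MRP (SML slope) = (11.47% − 5.36%) / (1.81 − 0.75) = 6.11% / 1.06 = 5.7642%
R_f (intercept) = 5.36% − 0.75 × 5.7642% = 1.0369%
E(R_Ashcombe) = R_f + β × MRP = 1.0369% + 1.29 × 5.7642% = 8.47%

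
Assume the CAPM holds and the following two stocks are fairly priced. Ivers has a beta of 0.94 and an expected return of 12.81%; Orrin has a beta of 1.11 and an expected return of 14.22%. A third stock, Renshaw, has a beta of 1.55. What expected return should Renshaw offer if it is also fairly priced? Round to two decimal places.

MRP (SML slope) = (14.22% − 12.81%) / (1.11 − 0.94) = 1.41% / 0.17 = 8.2941%
R_f (intercept) = 12.81% − 0.94 × 8.2941% = 5.0135%
E(R_Renshaw) = R_f + β × MRP = 5.0135% + 1.55 × 8.2941% = 17.87%

17.87%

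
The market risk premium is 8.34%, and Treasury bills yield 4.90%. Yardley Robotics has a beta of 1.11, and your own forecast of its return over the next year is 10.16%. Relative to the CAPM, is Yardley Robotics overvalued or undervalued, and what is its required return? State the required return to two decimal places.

Required return = R_f + β·MRP = 4.90% + 1.11 × 8.34% = 14.16%
Forecast 10.16% < required 14.16% → the stock plots below the SML → overvalued.

Overvalued; required return 14.16%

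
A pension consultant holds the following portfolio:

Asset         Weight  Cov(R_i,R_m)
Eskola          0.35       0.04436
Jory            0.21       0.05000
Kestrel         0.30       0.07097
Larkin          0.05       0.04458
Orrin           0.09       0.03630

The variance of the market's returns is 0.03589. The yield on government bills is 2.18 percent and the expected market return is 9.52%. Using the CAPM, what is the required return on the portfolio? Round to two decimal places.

β_Eskola = 0.04436 / 0.03589 = 1.2360
β_Jory = 0.05000 / 0.03589 = 1.3931
β_Kestrel = 0.07097 / 0.03589 = 1.9774
β_Larkin = 0.04458 / 0.03589 = 1.2421
β_Orrin = 0.03630 / 0.03589 = 1.0114
β_P = Σ w_i β_i = 0.35×1.2360 + 0.21×1.3931 + 0.30×1.9774 + 0.05×1.2421 + 0.09×1.0114 = 1.4715
MRP = 9.52% − 2.18% = 7.34%
E(R_P) = R_f + β_P × MRP = 2.18% + 1.4715 × 7.34% = 12.98%

12.98%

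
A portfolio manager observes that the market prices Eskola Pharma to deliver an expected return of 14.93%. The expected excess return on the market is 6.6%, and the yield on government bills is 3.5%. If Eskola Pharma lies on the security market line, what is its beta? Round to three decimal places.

β = (E(R) − R_f) / MRP = (14.93% − 3.5%) / 6.6% = 11.43% / 6.6% = 1.732

1.732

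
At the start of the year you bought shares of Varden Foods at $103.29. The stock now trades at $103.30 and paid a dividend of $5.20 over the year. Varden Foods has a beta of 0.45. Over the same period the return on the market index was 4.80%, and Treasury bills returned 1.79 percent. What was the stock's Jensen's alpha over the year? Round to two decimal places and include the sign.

Realised HPR = (P1 + D1 − P0) / P0 = (103.30 + 5.20 − 103.29) / 103.29 = 5.21 / 103.29 = 5.0441%
MRP = 4.80% − 1.79% = 3.01%
CAPM required = R_f + β·MRP = 1.79% + 0.45 × 3.01% = 3.1445%
α = realised − required = 5.0441% − 3.1445% = +1.90%

+1.90%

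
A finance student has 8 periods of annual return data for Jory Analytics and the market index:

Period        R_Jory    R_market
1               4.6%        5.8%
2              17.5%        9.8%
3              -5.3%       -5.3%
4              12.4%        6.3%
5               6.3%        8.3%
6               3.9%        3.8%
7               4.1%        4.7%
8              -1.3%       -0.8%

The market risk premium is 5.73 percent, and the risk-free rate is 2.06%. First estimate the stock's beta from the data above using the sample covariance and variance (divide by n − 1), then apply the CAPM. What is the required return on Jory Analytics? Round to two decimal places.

9.44%

Mean R_i = (4.6 + 17.5 − 5.3 + 12.4 + 6.3 + 3.9 + 4.1 − 1.3) / 8 = 5.2750%
Mean R_m = (5.8 + 9.8 − 5.3 + 6.3 + 8.3 + 3.8 + 4.7 − 0.8) / 8 = 4.0750%
Σ(R_i − R̄_i)(R_m − R̄_m) = 219.8450  ⇒  Cov = 219.8450 / 7 = 31.4064
Σ(R_m − R̄_m)² = 170.6750  ⇒  Var(R_m) = 170.6750 / 7 = 24.3821
β = Cov / Var(R_m) = 31.4064 / 24.3821 = 1.2881
E(R) = R_f + β × MRP = 2.06% + 1.2881 × 5.73% = 9.44%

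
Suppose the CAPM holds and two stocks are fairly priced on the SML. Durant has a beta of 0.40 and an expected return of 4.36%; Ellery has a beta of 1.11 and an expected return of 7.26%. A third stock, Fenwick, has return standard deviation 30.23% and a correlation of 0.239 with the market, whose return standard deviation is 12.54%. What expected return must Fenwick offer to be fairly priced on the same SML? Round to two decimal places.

MRP = (7.26% − 4.36%) / (1.11 − 0.40) = 4.0845%
R_f = 4.36% − 0.40 × 4.0845% = 2.7262%
β_Fenwick = ρ·σ_i/σ_m = 0.239 × 30.23 / 12.54 = 0.5762
E(R_Fenwick) = R_f + β × MRP = 2.7262% + 0.5762 × 4.0845% = 5.08%

5.08%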